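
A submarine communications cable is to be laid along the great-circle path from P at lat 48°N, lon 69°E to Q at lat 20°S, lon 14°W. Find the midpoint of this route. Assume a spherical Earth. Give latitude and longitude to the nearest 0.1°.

Write both endpoints as unit vectors p₁, p₂ with components (cos φ cos λ, cos φ sin λ, sin φ).
The central angle between the endpoints is δ = arccos(p₁·p₂) ≈ 1.749 rad (100.2°).
Interpolate at f = 1/2 with slerp weights a = sin((1−f)δ)/sin δ ≈ 0.780, b = sin(fδ)/sin δ ≈ 0.780.
p = a·p₁ + b·p₂ ≈ (0.898, 0.310, 0.313); φ = arcsin(p_z) ≈ 18.23°, λ = atan2(p_y, p_x) ≈ 19.04°.

≈ lat 18.2°N, lon 19.0°E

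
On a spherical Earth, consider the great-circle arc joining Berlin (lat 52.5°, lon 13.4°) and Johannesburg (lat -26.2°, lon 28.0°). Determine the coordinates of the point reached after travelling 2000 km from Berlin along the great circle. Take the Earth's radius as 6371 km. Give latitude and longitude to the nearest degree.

≈ lat 35°, lon 18°

The haversine formula gives a central angle δ ≈ 1.392 rad (79.7°) between the endpoints. The total great-circle distance is δ·R ≈ 1.392 × 6371 ≈ 8865 km, so the target fraction is f = 2000/8865 ≈ 0.226.
Interpolate at f ≈ 0.226 with slerp weights a = sin((1−f)δ)/sin δ ≈ 0.895, b = sin(fδ)/sin δ ≈ 0.314.
p = a·p₁ + b·p₂ ≈ (0.779, 0.258, 0.572); φ = arcsin(p_z) ≈ 34.86°, λ = atan2(p_y, p_x) ≈ 18.36°.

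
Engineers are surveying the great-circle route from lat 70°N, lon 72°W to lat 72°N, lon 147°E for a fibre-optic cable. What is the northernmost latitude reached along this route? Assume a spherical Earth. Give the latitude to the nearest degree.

The great circle lies in the plane with unit normal n̂ = (p₁ × p₂)/|p₁ × p₂|.
Here n̂_z ≈ -0.114; the vertex latitude is φ_max = arccos|n̂_z| ≈ 83.5°.
Check via Clairaut: cos φ_max = |cos φ₁| · sin C = cos(70.0°)·sin(19.4°) ≈ 0.114, again giving ≈ 83.5°.

≈ 83°N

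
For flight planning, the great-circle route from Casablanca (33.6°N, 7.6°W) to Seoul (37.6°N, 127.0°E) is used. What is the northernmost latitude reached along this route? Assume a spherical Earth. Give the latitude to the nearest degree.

≈ 62°N

The great circle lies in the plane with unit normal n̂ = (p₁ × p₂)/|p₁ × p₂|.
Here n̂_z ≈ +0.474; the vertex latitude is φ_max = arccos|n̂_z| ≈ 61.7°.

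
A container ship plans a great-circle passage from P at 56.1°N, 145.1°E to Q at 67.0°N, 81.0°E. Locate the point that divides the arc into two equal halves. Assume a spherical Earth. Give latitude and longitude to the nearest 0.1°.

Write both endpoints as unit vectors p₁, p₂ with components (cos φ cos λ, cos φ sin λ, sin φ).
The central angle between the endpoints is δ = arccos(p₁·p₂) ≈ 0.537 rad (30.8°).
Interpolate at f = 1/2 with slerp weights a = sin((1−f)δ)/sin δ ≈ 0.519, b = sin(fδ)/sin δ ≈ 0.519.
p = a·p₁ + b·p₂ ≈ (-0.206, 0.366, 0.908); φ = arcsin(p_z) ≈ 65.20°, λ = atan2(p_y, p_x) ≈ 119.34°.

≈ 65.2°N, 119.3°E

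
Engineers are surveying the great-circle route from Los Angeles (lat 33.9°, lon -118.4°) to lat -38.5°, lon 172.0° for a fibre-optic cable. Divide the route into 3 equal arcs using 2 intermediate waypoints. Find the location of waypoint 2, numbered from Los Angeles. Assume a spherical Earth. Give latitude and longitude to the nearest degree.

From cos δ = sin φ₁ sin φ₂ + cos φ₁ cos φ₂ cos Δλ, the central angle is δ ≈ 1.692 rad (96.9°).
Interpolate at f = 2/3 with slerp weights a = sin((1−f)δ)/sin δ ≈ 0.538, b = sin(fδ)/sin δ ≈ 0.910.
p = a·p₁ + b·p₂ ≈ (-0.918, -0.294, -0.266); φ = arcsin(p_z) ≈ -15.44°, λ = atan2(p_y, p_x) ≈ -162.24°.

≈ lat -15°, lon -162°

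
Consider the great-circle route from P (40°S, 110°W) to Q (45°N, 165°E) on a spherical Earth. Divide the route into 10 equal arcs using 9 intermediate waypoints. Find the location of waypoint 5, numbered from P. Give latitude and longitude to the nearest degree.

≈ (3°N, 150°W)

The haversine formula gives a central angle δ ≈ 1.990 rad (114.0°) between the endpoints.
Interpolate at f = 5/10 with slerp weights a = sin((1−f)δ)/sin δ ≈ 0.918, b = sin(fδ)/sin δ ≈ 0.918.
p = a·p₁ + b·p₂ ≈ (-0.868, -0.493, 0.059); φ = arcsin(p_z) ≈ 3.39°, λ = atan2(p_y, p_x) ≈ -150.40°.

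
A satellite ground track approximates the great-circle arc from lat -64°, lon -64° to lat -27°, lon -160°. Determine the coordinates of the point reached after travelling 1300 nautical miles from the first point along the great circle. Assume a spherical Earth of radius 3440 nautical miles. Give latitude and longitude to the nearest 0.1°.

Convert each endpoint to a unit vector on the sphere (x = cos φ cos λ, y = cos φ sin λ, z = sin φ).
The central angle between the endpoints is δ = arccos(p₁·p₂) ≈ 1.195 rad (68.5°). The total great-circle distance is δ·R ≈ 1.195 × 3440 ≈ 4110 nmi, so the target fraction is f = 1300/4110 ≈ 0.316.
Interpolate at f ≈ 0.316 with slerp weights a = sin((1−f)δ)/sin δ ≈ 0.784, b = sin(fδ)/sin δ ≈ 0.397.
p = a·p₁ + b·p₂ ≈ (-0.182, -0.430, -0.885); φ = arcsin(p_z) ≈ -62.19°, λ = atan2(p_y, p_x) ≈ -112.90°.

≈ lat -62.2°, lon -112.9°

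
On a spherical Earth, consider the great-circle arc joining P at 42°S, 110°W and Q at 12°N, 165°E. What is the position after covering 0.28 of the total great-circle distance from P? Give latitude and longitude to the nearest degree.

From cos δ = sin φ₁ sin φ₂ + cos φ₁ cos φ₂ cos Δλ, the central angle is δ ≈ 1.647 rad (94.3°).
Interpolate at f = 0.28 with slerp weights a = sin((1−f)δ)/sin δ ≈ 0.929, b = sin(fδ)/sin δ ≈ 0.446.
p = a·p₁ + b·p₂ ≈ (-0.658, -0.536, -0.529); φ = arcsin(p_z) ≈ -31.95°, λ = atan2(p_y, p_x) ≈ -140.82°.

≈ 32°S, 141°W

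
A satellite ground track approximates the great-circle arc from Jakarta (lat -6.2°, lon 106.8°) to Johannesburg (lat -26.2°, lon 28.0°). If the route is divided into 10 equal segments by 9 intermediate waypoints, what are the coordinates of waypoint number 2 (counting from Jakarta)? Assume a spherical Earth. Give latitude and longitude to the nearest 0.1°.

Write both endpoints as unit vectors p₁, p₂ with components (cos φ cos λ, cos φ sin λ, sin φ).
The central angle between the endpoints is δ = arccos(p₁·p₂) ≈ 1.348 rad (77.2°).
Interpolate at f = 2/10 with slerp weights a = sin((1−f)δ)/sin δ ≈ 0.904, b = sin(fδ)/sin δ ≈ 0.273.
p = a·p₁ + b·p₂ ≈ (-0.043, 0.975, -0.218); φ = arcsin(p_z) ≈ -12.60°, λ = atan2(p_y, p_x) ≈ 92.54°.

≈ lat -12.6°, lon 92.5°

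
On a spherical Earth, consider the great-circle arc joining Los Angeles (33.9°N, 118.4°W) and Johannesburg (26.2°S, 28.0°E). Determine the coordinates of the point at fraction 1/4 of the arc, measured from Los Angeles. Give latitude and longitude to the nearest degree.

From cos δ = sin φ₁ sin φ₂ + cos φ₁ cos φ₂ cos Δλ, the central angle is δ ≈ 2.619 rad (150.1°).
Interpolate at f = 1/4 with slerp weights a = sin((1−f)δ)/sin δ ≈ 1.851, b = sin(fδ)/sin δ ≈ 1.220.
p = a·p₁ + b·p₂ ≈ (0.236, -0.837, 0.493); φ = arcsin(p_z) ≈ 29.57°, λ = atan2(p_y, p_x) ≈ -74.25°.

≈ 30°N, 74°W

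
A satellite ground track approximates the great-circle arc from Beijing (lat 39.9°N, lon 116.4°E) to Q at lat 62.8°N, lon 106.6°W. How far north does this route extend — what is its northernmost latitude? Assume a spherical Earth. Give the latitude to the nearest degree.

The great circle lies in the plane with unit normal n̂ = (p₁ × p₂)/|p₁ × p₂|.
Here n̂_z ≈ +0.252; the vertex latitude is φ_max = arccos|n̂_z| ≈ 75.4°.
Check via Clairaut: cos φ_max = |cos φ₁| · sin C = cos(39.9°)·sin(19.2°) ≈ 0.252, again giving ≈ 75.4°.

≈ 75°N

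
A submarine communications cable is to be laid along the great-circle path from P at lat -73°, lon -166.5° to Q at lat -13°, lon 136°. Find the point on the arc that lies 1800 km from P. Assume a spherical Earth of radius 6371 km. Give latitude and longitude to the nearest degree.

Write both endpoints as unit vectors p₁, p₂ with components (cos φ cos λ, cos φ sin λ, sin φ).
The central angle between the endpoints is δ = arccos(p₁·p₂) ≈ 1.194 rad (68.4°). The total great-circle distance is δ·R ≈ 1.194 × 6371 ≈ 7605 km, so the target fraction is f = 1800/7605 ≈ 0.237.
Interpolate at f ≈ 0.237 with slerp weights a = sin((1−f)δ)/sin δ ≈ 0.850, b = sin(fδ)/sin δ ≈ 0.300.
p = a·p₁ + b·p₂ ≈ (-0.452, 0.145, -0.880); φ = arcsin(p_z) ≈ -61.67°, λ = atan2(p_y, p_x) ≈ 162.21°.

≈ lat -62°, lon 162°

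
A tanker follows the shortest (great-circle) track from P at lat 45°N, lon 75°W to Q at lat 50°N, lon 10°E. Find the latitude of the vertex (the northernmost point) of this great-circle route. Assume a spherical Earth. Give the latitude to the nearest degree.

≈ 56°N

The great circle lies in the plane with unit normal n̂ = (p₁ × p₂)/|p₁ × p₂|.
Here n̂_z ≈ +0.556; the vertex latitude is φ_max = arccos|n̂_z| ≈ 56.2°.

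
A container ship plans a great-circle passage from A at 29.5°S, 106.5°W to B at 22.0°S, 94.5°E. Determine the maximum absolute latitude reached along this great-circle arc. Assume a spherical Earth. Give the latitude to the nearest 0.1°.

≈ 69.4°S

The great circle lies in the plane with unit normal n̂ = (p₁ × p₂)/|p₁ × p₂|.
Here n̂_z ≈ -0.352; the vertex latitude is φ_max = arccos|n̂_z| ≈ 69.4°.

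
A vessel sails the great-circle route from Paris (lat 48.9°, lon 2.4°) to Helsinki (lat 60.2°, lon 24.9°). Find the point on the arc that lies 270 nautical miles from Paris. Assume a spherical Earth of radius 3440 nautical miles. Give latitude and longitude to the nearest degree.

≈ lat 52°, lon 7°

Convert each endpoint to a unit vector on the sphere (x = cos φ cos λ, y = cos φ sin λ, z = sin φ).
The central angle between the endpoints is δ = arccos(p₁·p₂) ≈ 0.299 rad (17.1°). The total great-circle distance is δ·R ≈ 0.299 × 3440 ≈ 1027 nmi, so the target fraction is f = 270/1027 ≈ 0.263.
Interpolate at f ≈ 0.263 with slerp weights a = sin((1−f)δ)/sin δ ≈ 0.742, b = sin(fδ)/sin δ ≈ 0.267.
p = a·p₁ + b·p₂ ≈ (0.608, 0.076, 0.791); φ = arcsin(p_z) ≈ 52.24°, λ = atan2(p_y, p_x) ≈ 7.15°.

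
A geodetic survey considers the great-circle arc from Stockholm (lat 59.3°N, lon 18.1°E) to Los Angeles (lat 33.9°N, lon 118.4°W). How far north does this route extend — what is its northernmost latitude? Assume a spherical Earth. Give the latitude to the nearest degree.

The great circle lies in the plane with unit normal n̂ = (p₁ × p₂)/|p₁ × p₂|.
Here n̂_z ≈ -0.296; the vertex latitude is φ_max = arccos|n̂_z| ≈ 72.8°.
Check via Clairaut: cos φ_max = |cos φ₁| · sin C = cos(59.3°)·sin(35.5°) ≈ 0.296, again giving ≈ 72.8°.

≈ 73°N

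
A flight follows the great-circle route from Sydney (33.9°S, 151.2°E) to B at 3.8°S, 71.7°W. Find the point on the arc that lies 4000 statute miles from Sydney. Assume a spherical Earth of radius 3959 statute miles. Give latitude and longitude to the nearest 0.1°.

Write both endpoints as unit vectors p₁, p₂ with components (cos φ cos λ, cos φ sin λ, sin φ).
The central angle between the endpoints is δ = arccos(p₁·p₂) ≈ 2.177 rad (124.7°). The total great-circle distance is δ·R ≈ 2.177 × 3959 ≈ 8619 mi, so the target fraction is f = 4000/8619 ≈ 0.464.
Interpolate at f ≈ 0.464 with slerp weights a = sin((1−f)δ)/sin δ ≈ 1.119, b = sin(fδ)/sin δ ≈ 1.031.
p = a·p₁ + b·p₂ ≈ (-0.491, -0.529, -0.692); φ = arcsin(p_z) ≈ -43.81°, λ = atan2(p_y, p_x) ≈ -132.85°.

≈ 43.8°S, 132.9°W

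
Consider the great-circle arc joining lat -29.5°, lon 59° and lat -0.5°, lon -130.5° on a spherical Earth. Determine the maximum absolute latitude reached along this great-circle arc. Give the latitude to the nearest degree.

The great circle lies in the plane with unit normal n̂ = (p₁ × p₂)/|p₁ × p₂|.
Here n̂_z ≈ +0.276; the vertex latitude is φ_max = arccos|n̂_z| ≈ 74.0°.
Check via Clairaut: cos φ_max = |cos φ₁| · sin C = cos(29.5°)·sin(161.5°) ≈ 0.276, again giving ≈ 74.0°.

≈ -74°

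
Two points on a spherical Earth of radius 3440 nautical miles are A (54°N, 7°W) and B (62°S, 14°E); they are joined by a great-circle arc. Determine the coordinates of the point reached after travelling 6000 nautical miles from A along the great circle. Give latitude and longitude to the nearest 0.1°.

≈ (45.1°S, 8.3°E)

The haversine formula gives a central angle δ ≈ 2.045 rad (117.2°) between the endpoints. The total great-circle distance is δ·R ≈ 2.045 × 3440 ≈ 7035 nmi, so the target fraction is f = 6000/7035 ≈ 0.853.
Interpolate at f ≈ 0.853 with slerp weights a = sin((1−f)δ)/sin δ ≈ 0.333, b = sin(fδ)/sin δ ≈ 1.107.
p = a·p₁ + b·p₂ ≈ (0.699, 0.102, -0.708); φ = arcsin(p_z) ≈ -45.08°, λ = atan2(p_y, p_x) ≈ 8.30°.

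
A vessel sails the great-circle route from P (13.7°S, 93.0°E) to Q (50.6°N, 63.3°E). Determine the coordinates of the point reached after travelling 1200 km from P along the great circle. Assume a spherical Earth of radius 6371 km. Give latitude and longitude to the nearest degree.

≈ (4°S, 89°E)

The haversine formula gives a central angle δ ≈ 1.210 rad (69.4°) between the endpoints. The total great-circle distance is δ·R ≈ 1.210 × 6371 ≈ 7711 km, so the target fraction is f = 1200/7711 ≈ 0.156.
Interpolate at f ≈ 0.156 with slerp weights a = sin((1−f)δ)/sin δ ≈ 0.912, b = sin(fδ)/sin δ ≈ 0.200.
p = a·p₁ + b·p₂ ≈ (0.011, 0.998, -0.061); φ = arcsin(p_z) ≈ -3.52°, λ = atan2(p_y, p_x) ≈ 89.39°.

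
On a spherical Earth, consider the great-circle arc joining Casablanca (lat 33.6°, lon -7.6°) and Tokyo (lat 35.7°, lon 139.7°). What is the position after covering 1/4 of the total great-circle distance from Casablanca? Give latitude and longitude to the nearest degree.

Convert each endpoint to a unit vector on the sphere (x = cos φ cos λ, y = cos φ sin λ, z = sin φ).
The central angle between the endpoints is δ = arccos(p₁·p₂) ≈ 1.820 rad (104.3°).
Interpolate at f = 1/4 with slerp weights a = sin((1−f)δ)/sin δ ≈ 1.010, b = sin(fδ)/sin δ ≈ 0.453.
p = a·p₁ + b·p₂ ≈ (0.553, 0.127, 0.823); φ = arcsin(p_z) ≈ 55.43°, λ = atan2(p_y, p_x) ≈ 12.92°.

≈ lat 55°, lon 13°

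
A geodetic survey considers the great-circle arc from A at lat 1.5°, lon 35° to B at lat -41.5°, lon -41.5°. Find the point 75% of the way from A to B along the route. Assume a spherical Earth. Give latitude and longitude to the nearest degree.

From cos δ = sin φ₁ sin φ₂ + cos φ₁ cos φ₂ cos Δλ, the central angle is δ ≈ 1.413 rad (80.9°).
Interpolate at f = 0.75 with slerp weights a = sin((1−f)δ)/sin δ ≈ 0.350, b = sin(fδ)/sin δ ≈ 0.883.
p = a·p₁ + b·p₂ ≈ (0.782, -0.237, -0.576); φ = arcsin(p_z) ≈ -35.17°, λ = atan2(p_y, p_x) ≈ -16.89°.

≈ lat -35°, lon -17°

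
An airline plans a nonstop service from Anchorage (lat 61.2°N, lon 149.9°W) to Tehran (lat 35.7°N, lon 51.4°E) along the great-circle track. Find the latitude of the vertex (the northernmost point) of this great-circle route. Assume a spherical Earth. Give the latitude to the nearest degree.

The great circle lies in the plane with unit normal n̂ = (p₁ × p₂)/|p₁ × p₂|.
Here n̂_z ≈ -0.144; the vertex latitude is φ_max = arccos|n̂_z| ≈ 81.7°.
Check via Clairaut: cos φ_max = |cos φ₁| · sin C = cos(61.2°)·sin(17.4°) ≈ 0.144, again giving ≈ 81.7°.

≈ 82°N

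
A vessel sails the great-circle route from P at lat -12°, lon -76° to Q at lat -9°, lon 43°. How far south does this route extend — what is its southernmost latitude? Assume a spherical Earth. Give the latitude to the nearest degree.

The great circle lies in the plane with unit normal n̂ = (p₁ × p₂)/|p₁ × p₂|.
Here n̂_z ≈ +0.939; the vertex latitude is φ_max = arccos|n̂_z| ≈ 20.1°.
Check via Clairaut: cos φ_max = |cos φ₁| · sin C = cos(12.0°)·sin(106.3°) ≈ 0.939, again giving ≈ 20.1°.

≈ -20°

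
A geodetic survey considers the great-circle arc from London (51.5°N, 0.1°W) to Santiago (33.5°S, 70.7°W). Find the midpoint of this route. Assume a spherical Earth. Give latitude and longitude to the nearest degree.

Convert each endpoint to a unit vector on the sphere (x = cos φ cos λ, y = cos φ sin λ, z = sin φ).
The central angle between the endpoints is δ = arccos(p₁·p₂) ≈ 1.833 rad (105.0°).
Interpolate at f = 1/2 with slerp weights a = sin((1−f)δ)/sin δ ≈ 0.822, b = sin(fδ)/sin δ ≈ 0.822.
p = a·p₁ + b·p₂ ≈ (0.738, -0.648, 0.190); φ = arcsin(p_z) ≈ 10.93°, λ = atan2(p_y, p_x) ≈ -41.27°.

≈ (11°N, 41°W)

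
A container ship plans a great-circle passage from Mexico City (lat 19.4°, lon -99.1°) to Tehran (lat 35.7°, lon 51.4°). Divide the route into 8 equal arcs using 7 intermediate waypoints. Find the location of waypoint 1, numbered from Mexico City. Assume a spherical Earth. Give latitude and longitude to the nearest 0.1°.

Convert each endpoint to a unit vector on the sphere (x = cos φ cos λ, y = cos φ sin λ, z = sin φ).
The central angle between the endpoints is δ = arccos(p₁·p₂) ≈ 2.063 rad (118.2°).
Interpolate at f = 1/8 with slerp weights a = sin((1−f)δ)/sin δ ≈ 1.104, b = sin(fδ)/sin δ ≈ 0.289.
p = a·p₁ + b·p₂ ≈ (-0.018, -0.844, 0.536); φ = arcsin(p_z) ≈ 32.38°, λ = atan2(p_y, p_x) ≈ -91.22°.

≈ lat 32.4°, lon -91.2°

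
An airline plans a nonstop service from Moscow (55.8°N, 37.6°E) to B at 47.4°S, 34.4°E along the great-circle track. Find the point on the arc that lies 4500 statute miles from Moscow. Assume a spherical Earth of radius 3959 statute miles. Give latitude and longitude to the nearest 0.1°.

Convert each endpoint to a unit vector on the sphere (x = cos φ cos λ, y = cos φ sin λ, z = sin φ).
The central angle between the endpoints is δ = arccos(p₁·p₂) ≈ 1.802 rad (103.2°). The total great-circle distance is δ·R ≈ 1.802 × 3959 ≈ 7133 mi, so the target fraction is f = 4500/7133 ≈ 0.631.
Interpolate at f ≈ 0.631 with slerp weights a = sin((1−f)δ)/sin δ ≈ 0.634, b = sin(fδ)/sin δ ≈ 0.932.
p = a·p₁ + b·p₂ ≈ (0.803, 0.574, -0.162); φ = arcsin(p_z) ≈ -9.30°, λ = atan2(p_y, p_x) ≈ 35.56°.

≈ 9.3°S, 35.6°E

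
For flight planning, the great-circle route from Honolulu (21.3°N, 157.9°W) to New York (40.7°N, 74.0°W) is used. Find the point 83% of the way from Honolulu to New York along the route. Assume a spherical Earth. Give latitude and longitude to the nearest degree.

From cos δ = sin φ₁ sin φ₂ + cos φ₁ cos φ₂ cos Δλ, the central angle is δ ≈ 1.254 rad (71.8°).
Interpolate at f = 0.83 with slerp weights a = sin((1−f)δ)/sin δ ≈ 0.223, b = sin(fδ)/sin δ ≈ 0.908.
p = a·p₁ + b·p₂ ≈ (-0.002, -0.740, 0.673); φ = arcsin(p_z) ≈ 42.29°, λ = atan2(p_y, p_x) ≈ -90.19°.

≈ 42°N, 90°W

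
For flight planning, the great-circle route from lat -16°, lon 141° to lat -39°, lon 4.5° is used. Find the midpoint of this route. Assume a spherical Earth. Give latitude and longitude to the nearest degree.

Write both endpoints as unit vectors p₁, p₂ with components (cos φ cos λ, cos φ sin λ, sin φ).
The central angle between the endpoints is δ = arccos(p₁·p₂) ≈ 1.948 rad (111.6°).
Interpolate at f = 1/2 with slerp weights a = sin((1−f)δ)/sin δ ≈ 0.890, b = sin(fδ)/sin δ ≈ 0.890.
p = a·p₁ + b·p₂ ≈ (0.025, 0.593, -0.805); φ = arcsin(p_z) ≈ -53.63°, λ = atan2(p_y, p_x) ≈ 87.62°.

≈ lat -54°, lon 88°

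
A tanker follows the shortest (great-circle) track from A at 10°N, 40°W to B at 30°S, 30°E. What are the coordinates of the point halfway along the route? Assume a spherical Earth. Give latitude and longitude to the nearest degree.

Write both endpoints as unit vectors p₁, p₂ with components (cos φ cos λ, cos φ sin λ, sin φ).
The central angle between the endpoints is δ = arccos(p₁·p₂) ≈ 1.364 rad (78.2°).
Interpolate at f = 1/2 with slerp weights a = sin((1−f)δ)/sin δ ≈ 0.644, b = sin(fδ)/sin δ ≈ 0.644.
p = a·p₁ + b·p₂ ≈ (0.969, -0.129, -0.210); φ = arcsin(p_z) ≈ -12.14°, λ = atan2(p_y, p_x) ≈ -7.57°.

≈ 12°S, 8°W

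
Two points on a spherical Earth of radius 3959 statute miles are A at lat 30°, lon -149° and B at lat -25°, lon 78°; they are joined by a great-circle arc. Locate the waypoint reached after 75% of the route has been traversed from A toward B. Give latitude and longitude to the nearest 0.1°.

≈ lat -11.0°, lon 111.4°

Convert each endpoint to a unit vector on the sphere (x = cos φ cos λ, y = cos φ sin λ, z = sin φ).
The central angle between the endpoints is δ = arccos(p₁·p₂) ≈ 2.414 rad (138.3°).
Interpolate at f = 0.75 with slerp weights a = sin((1−f)δ)/sin δ ≈ 0.853, b = sin(fδ)/sin δ ≈ 1.460.
p = a·p₁ + b·p₂ ≈ (-0.358, 0.914, -0.191); φ = arcsin(p_z) ≈ -10.99°, λ = atan2(p_y, p_x) ≈ 111.39°.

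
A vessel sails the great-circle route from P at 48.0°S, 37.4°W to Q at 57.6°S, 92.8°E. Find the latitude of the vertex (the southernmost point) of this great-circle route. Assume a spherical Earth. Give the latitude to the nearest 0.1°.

The great circle lies in the plane with unit normal n̂ = (p₁ × p₂)/|p₁ × p₂|.
Here n̂_z ≈ +0.298; the vertex latitude is φ_max = arccos|n̂_z| ≈ 72.6°.

≈ 72.6°S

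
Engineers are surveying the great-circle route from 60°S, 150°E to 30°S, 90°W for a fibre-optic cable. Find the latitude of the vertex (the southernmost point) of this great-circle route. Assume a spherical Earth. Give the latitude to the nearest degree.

≈ 67°S

The great circle lies in the plane with unit normal n̂ = (p₁ × p₂)/|p₁ × p₂|.
Here n̂_z ≈ +0.384; the vertex latitude is φ_max = arccos|n̂_z| ≈ 67.4°.
Check via Clairaut: cos φ_max = |cos φ₁| · sin C = cos(60.0°)·sin(129.8°) ≈ 0.384, again giving ≈ 67.4°.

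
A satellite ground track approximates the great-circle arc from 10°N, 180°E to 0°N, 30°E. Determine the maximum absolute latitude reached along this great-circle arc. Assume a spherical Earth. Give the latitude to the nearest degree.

The great circle lies in the plane with unit normal n̂ = (p₁ × p₂)/|p₁ × p₂|.
Here n̂_z ≈ -0.943; the vertex latitude is φ_max = arccos|n̂_z| ≈ 19.4°.
Check via Clairaut: cos φ_max = |cos φ₁| · sin C = cos(10.0°)·sin(73.3°) ≈ 0.943, again giving ≈ 19.4°.

≈ 19°N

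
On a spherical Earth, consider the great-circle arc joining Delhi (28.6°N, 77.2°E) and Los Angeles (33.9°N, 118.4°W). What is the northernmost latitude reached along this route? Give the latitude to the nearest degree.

≈ 77°N

The great circle lies in the plane with unit normal n̂ = (p₁ × p₂)/|p₁ × p₂|.
Here n̂_z ≈ +0.218; the vertex latitude is φ_max = arccos|n̂_z| ≈ 77.4°.
Check via Clairaut: cos φ_max = |cos φ₁| · sin C = cos(28.6°)·sin(14.4°) ≈ 0.218, again giving ≈ 77.4°.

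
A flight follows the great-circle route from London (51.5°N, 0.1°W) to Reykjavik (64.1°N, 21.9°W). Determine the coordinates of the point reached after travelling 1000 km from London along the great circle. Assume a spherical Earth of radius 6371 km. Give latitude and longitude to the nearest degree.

The haversine formula gives a central angle δ ≈ 0.296 rad (17.0°) between the endpoints. The total great-circle distance is δ·R ≈ 0.296 × 6371 ≈ 1887 km, so the target fraction is f = 1000/1887 ≈ 0.530.
Interpolate at f ≈ 0.530 with slerp weights a = sin((1−f)δ)/sin δ ≈ 0.475, b = sin(fδ)/sin δ ≈ 0.536.
p = a·p₁ + b·p₂ ≈ (0.513, -0.088, 0.854); φ = arcsin(p_z) ≈ 58.64°, λ = atan2(p_y, p_x) ≈ -9.71°.

≈ 59°N, 10°W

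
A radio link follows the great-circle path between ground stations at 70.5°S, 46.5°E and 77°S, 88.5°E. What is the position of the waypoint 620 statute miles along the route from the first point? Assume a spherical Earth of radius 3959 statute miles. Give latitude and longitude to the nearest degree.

≈ 76°S, 72°E

Convert each endpoint to a unit vector on the sphere (x = cos φ cos λ, y = cos φ sin λ, z = sin φ).
The central angle between the endpoints is δ = arccos(p₁·p₂) ≈ 0.227 rad (13.0°). The total great-circle distance is δ·R ≈ 0.227 × 3959 ≈ 900 mi, so the target fraction is f = 620/900 ≈ 0.689.
Interpolate at f ≈ 0.689 with slerp weights a = sin((1−f)δ)/sin δ ≈ 0.313, b = sin(fδ)/sin δ ≈ 0.692.
p = a·p₁ + b·p₂ ≈ (0.076, 0.232, -0.970); φ = arcsin(p_z) ≈ -75.89°, λ = atan2(p_y, p_x) ≈ 71.81°.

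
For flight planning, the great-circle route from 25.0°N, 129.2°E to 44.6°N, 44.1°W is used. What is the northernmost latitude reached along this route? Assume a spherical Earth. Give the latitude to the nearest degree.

≈ 85°N

The great circle lies in the plane with unit normal n̂ = (p₁ × p₂)/|p₁ × p₂|.
Here n̂_z ≈ -0.080; the vertex latitude is φ_max = arccos|n̂_z| ≈ 85.4°.
Check via Clairaut: cos φ_max = |cos φ₁| · sin C = cos(25.0°)·sin(5.1°) ≈ 0.080, again giving ≈ 85.4°.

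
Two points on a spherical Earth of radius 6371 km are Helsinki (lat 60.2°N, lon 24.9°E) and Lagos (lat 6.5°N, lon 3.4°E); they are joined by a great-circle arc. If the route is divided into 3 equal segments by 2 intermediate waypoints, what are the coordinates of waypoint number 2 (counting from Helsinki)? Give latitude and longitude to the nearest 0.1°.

The haversine formula gives a central angle δ ≈ 0.979 rad (56.1°) between the endpoints.
Interpolate at f = 2/3 with slerp weights a = sin((1−f)δ)/sin δ ≈ 0.386, b = sin(fδ)/sin δ ≈ 0.732.
p = a·p₁ + b·p₂ ≈ (0.900, 0.124, 0.418); φ = arcsin(p_z) ≈ 24.71°, λ = atan2(p_y, p_x) ≈ 7.84°.

≈ lat 24.7°N, lon 7.8°E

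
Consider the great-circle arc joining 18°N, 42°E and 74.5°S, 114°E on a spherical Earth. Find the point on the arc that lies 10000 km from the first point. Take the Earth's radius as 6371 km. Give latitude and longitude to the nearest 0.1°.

≈ 66.6°S, 83.0°E

Write both endpoints as unit vectors p₁, p₂ with components (cos φ cos λ, cos φ sin λ, sin φ).
The central angle between the endpoints is δ = arccos(p₁·p₂) ≈ 1.792 rad (102.7°). The total great-circle distance is δ·R ≈ 1.792 × 6371 ≈ 11416 km, so the target fraction is f = 10000/11416 ≈ 0.876.
Interpolate at f ≈ 0.876 with slerp weights a = sin((1−f)δ)/sin δ ≈ 0.226, b = sin(fδ)/sin δ ≈ 1.025.
p = a·p₁ + b·p₂ ≈ (0.048, 0.394, -0.918); φ = arcsin(p_z) ≈ -66.61°, λ = atan2(p_y, p_x) ≈ 83.02°.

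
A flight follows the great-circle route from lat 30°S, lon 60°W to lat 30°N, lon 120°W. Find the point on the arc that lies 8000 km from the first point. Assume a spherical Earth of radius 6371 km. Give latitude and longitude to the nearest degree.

≈ lat 23°N, lon 111°W

From cos δ = sin φ₁ sin φ₂ + cos φ₁ cos φ₂ cos Δλ, the central angle is δ ≈ 1.445 rad (82.8°). The total great-circle distance is δ·R ≈ 1.445 × 6371 ≈ 9209 km, so the target fraction is f = 8000/9209 ≈ 0.869.
Interpolate at f ≈ 0.869 with slerp weights a = sin((1−f)δ)/sin δ ≈ 0.190, b = sin(fδ)/sin δ ≈ 0.958.
p = a·p₁ + b·p₂ ≈ (-0.333, -0.861, 0.384); φ = arcsin(p_z) ≈ 22.59°, λ = atan2(p_y, p_x) ≈ -111.12°.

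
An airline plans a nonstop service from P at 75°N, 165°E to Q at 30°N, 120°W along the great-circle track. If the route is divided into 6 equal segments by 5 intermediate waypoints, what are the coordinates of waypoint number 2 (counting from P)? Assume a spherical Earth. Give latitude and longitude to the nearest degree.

≈ 65°N, 145°W

Write both endpoints as unit vectors p₁, p₂ with components (cos φ cos λ, cos φ sin λ, sin φ).
The central angle between the endpoints is δ = arccos(p₁·p₂) ≈ 0.999 rad (57.2°).
Interpolate at f = 2/6 with slerp weights a = sin((1−f)δ)/sin δ ≈ 0.735, b = sin(fδ)/sin δ ≈ 0.389.
p = a·p₁ + b·p₂ ≈ (-0.352, -0.242, 0.904); φ = arcsin(p_z) ≈ 64.70°, λ = atan2(p_y, p_x) ≈ -145.46°.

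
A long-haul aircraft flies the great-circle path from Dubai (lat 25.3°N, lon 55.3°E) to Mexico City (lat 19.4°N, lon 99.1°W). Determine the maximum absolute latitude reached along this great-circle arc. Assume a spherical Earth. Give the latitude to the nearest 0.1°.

≈ 61.8°N

The great circle lies in the plane with unit normal n̂ = (p₁ × p₂)/|p₁ × p₂|.
Here n̂_z ≈ -0.473; the vertex latitude is φ_max = arccos|n̂_z| ≈ 61.8°.
Check via Clairaut: cos φ_max = |cos φ₁| · sin C = cos(25.3°)·sin(31.5°) ≈ 0.473, again giving ≈ 61.8°.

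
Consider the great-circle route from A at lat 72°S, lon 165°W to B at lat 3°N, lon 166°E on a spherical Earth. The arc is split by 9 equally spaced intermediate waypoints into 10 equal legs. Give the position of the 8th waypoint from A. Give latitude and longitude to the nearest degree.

Write both endpoints as unit vectors p₁, p₂ with components (cos φ cos λ, cos φ sin λ, sin φ).
The central angle between the endpoints is δ = arccos(p₁·p₂) ≈ 1.349 rad (77.3°).
Interpolate at f = 8/10 with slerp weights a = sin((1−f)δ)/sin δ ≈ 0.273, b = sin(fδ)/sin δ ≈ 0.904.
p = a·p₁ + b·p₂ ≈ (-0.957, 0.196, -0.213); φ = arcsin(p_z) ≈ -12.27°, λ = atan2(p_y, p_x) ≈ 168.40°.

≈ lat 12°S, lon 168°E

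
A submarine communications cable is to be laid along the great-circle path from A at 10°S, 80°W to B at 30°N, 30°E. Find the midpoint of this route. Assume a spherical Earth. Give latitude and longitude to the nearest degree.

≈ 17°N, 30°W

Write both endpoints as unit vectors p₁, p₂ with components (cos φ cos λ, cos φ sin λ, sin φ).
The central angle between the endpoints is δ = arccos(p₁·p₂) ≈ 1.959 rad (112.2°).
Interpolate at f = 1/2 with slerp weights a = sin((1−f)δ)/sin δ ≈ 0.897, b = sin(fδ)/sin δ ≈ 0.897.
p = a·p₁ + b·p₂ ≈ (0.826, -0.482, 0.293); φ = arcsin(p_z) ≈ 17.02°, λ = atan2(p_y, p_x) ≈ -30.24°.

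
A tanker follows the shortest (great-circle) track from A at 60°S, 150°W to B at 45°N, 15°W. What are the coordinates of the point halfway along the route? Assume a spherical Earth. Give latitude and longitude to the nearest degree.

From cos δ = sin φ₁ sin φ₂ + cos φ₁ cos φ₂ cos Δλ, the central angle is δ ≈ 2.611 rad (149.6°).
Interpolate at f = 1/2 with slerp weights a = sin((1−f)δ)/sin δ ≈ 1.906, b = sin(fδ)/sin δ ≈ 1.906.
p = a·p₁ + b·p₂ ≈ (0.477, -0.825, -0.303); φ = arcsin(p_z) ≈ -17.63°, λ = atan2(p_y, p_x) ≈ -60.00°.

≈ 18°S, 60°W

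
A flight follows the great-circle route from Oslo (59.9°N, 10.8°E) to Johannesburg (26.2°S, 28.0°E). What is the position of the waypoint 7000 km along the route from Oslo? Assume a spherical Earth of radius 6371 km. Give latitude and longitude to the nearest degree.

Convert each endpoint to a unit vector on the sphere (x = cos φ cos λ, y = cos φ sin λ, z = sin φ).
The central angle between the endpoints is δ = arccos(p₁·p₂) ≈ 1.523 rad (87.3°). The total great-circle distance is δ·R ≈ 1.523 × 6371 ≈ 9702 km, so the target fraction is f = 7000/9702 ≈ 0.721.
Interpolate at f ≈ 0.721 with slerp weights a = sin((1−f)δ)/sin δ ≈ 0.412, b = sin(fδ)/sin δ ≈ 0.892.
p = a·p₁ + b·p₂ ≈ (0.909, 0.414, -0.037); φ = arcsin(p_z) ≈ -2.13°, λ = atan2(p_y, p_x) ≈ 24.49°.

≈ 2°S, 24°E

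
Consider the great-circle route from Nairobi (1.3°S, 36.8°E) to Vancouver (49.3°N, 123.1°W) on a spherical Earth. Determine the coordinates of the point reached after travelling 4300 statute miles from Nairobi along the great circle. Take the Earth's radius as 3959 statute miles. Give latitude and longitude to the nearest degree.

≈ (57°N, 9°E)

The haversine formula gives a central angle δ ≈ 2.252 rad (129.0°) between the endpoints. The total great-circle distance is δ·R ≈ 2.252 × 3959 ≈ 8914 mi, so the target fraction is f = 4300/8914 ≈ 0.482.
Interpolate at f ≈ 0.482 with slerp weights a = sin((1−f)δ)/sin δ ≈ 1.183, b = sin(fδ)/sin δ ≈ 1.139.
p = a·p₁ + b·p₂ ≈ (0.541, 0.086, 0.836); φ = arcsin(p_z) ≈ 56.77°, λ = atan2(p_y, p_x) ≈ 9.05°.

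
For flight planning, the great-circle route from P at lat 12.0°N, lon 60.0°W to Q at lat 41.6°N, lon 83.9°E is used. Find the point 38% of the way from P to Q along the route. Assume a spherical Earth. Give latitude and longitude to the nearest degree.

≈ lat 48°N, lon 29°W

Convert each endpoint to a unit vector on the sphere (x = cos φ cos λ, y = cos φ sin λ, z = sin φ).
The central angle between the endpoints is δ = arccos(p₁·p₂) ≈ 2.041 rad (116.9°).
Interpolate at f = 0.38 with slerp weights a = sin((1−f)δ)/sin δ ≈ 1.070, b = sin(fδ)/sin δ ≈ 0.785.
p = a·p₁ + b·p₂ ≈ (0.586, -0.322, 0.744); φ = arcsin(p_z) ≈ 48.05°, λ = atan2(p_y, p_x) ≈ -28.83°.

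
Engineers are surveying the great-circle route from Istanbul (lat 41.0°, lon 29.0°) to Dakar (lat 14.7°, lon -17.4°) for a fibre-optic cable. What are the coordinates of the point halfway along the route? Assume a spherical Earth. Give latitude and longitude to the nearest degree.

≈ lat 30°, lon 3°

Convert each endpoint to a unit vector on the sphere (x = cos φ cos λ, y = cos φ sin λ, z = sin φ).
The central angle between the endpoints is δ = arccos(p₁·p₂) ≈ 0.837 rad (47.9°).
Interpolate at f = 1/2 with slerp weights a = sin((1−f)δ)/sin δ ≈ 0.547, b = sin(fδ)/sin δ ≈ 0.547.
p = a·p₁ + b·p₂ ≈ (0.866, 0.042, 0.498); φ = arcsin(p_z) ≈ 29.86°, λ = atan2(p_y, p_x) ≈ 2.77°.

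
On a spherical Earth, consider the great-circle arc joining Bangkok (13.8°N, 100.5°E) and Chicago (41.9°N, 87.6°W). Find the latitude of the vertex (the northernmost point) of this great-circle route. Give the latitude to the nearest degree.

The great circle lies in the plane with unit normal n̂ = (p₁ × p₂)/|p₁ × p₂|.
Here n̂_z ≈ +0.123; the vertex latitude is φ_max = arccos|n̂_z| ≈ 83.0°.

≈ 83°N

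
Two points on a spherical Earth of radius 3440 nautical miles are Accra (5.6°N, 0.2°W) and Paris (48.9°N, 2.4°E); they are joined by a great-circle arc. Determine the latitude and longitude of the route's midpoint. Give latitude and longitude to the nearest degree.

The haversine formula gives a central angle δ ≈ 0.757 rad (43.4°) between the endpoints.
Interpolate at f = 1/2 with slerp weights a = sin((1−f)δ)/sin δ ≈ 0.538, b = sin(fδ)/sin δ ≈ 0.538.
p = a·p₁ + b·p₂ ≈ (0.889, 0.013, 0.458); φ = arcsin(p_z) ≈ 27.26°, λ = atan2(p_y, p_x) ≈ 0.83°.

≈ (27°N, 1°E)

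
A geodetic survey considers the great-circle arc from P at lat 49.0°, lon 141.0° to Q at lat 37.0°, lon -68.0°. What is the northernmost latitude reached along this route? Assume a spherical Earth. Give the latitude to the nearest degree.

The great circle lies in the plane with unit normal n̂ = (p₁ × p₂)/|p₁ × p₂|.
Here n̂_z ≈ +0.254; the vertex latitude is φ_max = arccos|n̂_z| ≈ 75.3°.
Check via Clairaut: cos φ_max = |cos φ₁| · sin C = cos(49.0°)·sin(22.8°) ≈ 0.254, again giving ≈ 75.3°.

≈ 75°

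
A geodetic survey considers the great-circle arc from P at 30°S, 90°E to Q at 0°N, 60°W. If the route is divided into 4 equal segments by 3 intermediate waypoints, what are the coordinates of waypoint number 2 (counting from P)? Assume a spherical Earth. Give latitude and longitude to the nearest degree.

≈ 45°S, 0°E

Write both endpoints as unit vectors p₁, p₂ with components (cos φ cos λ, cos φ sin λ, sin φ).
The central angle between the endpoints is δ = arccos(p₁·p₂) ≈ 2.419 rad (138.6°).
Interpolate at f = 2/4 with slerp weights a = sin((1−f)δ)/sin δ ≈ 1.414, b = sin(fδ)/sin δ ≈ 1.414.
p = a·p₁ + b·p₂ ≈ (0.707, 0.000, -0.707); φ = arcsin(p_z) ≈ -45.00°, λ = atan2(p_y, p_x) ≈ 0.00°.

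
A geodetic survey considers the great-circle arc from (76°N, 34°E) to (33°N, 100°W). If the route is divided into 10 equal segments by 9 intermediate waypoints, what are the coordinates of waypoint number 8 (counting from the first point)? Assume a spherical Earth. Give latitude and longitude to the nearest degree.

≈ (46°N, 96°W)

From cos δ = sin φ₁ sin φ₂ + cos φ₁ cos φ₂ cos Δλ, the central angle is δ ≈ 1.173 rad (67.2°).
Interpolate at f = 8/10 with slerp weights a = sin((1−f)δ)/sin δ ≈ 0.252, b = sin(fδ)/sin δ ≈ 0.875.
p = a·p₁ + b·p₂ ≈ (-0.077, -0.689, 0.721); φ = arcsin(p_z) ≈ 46.15°, λ = atan2(p_y, p_x) ≈ -96.37°.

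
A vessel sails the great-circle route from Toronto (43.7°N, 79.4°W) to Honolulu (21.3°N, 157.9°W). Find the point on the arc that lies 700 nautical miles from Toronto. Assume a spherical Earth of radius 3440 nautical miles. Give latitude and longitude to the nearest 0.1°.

Write both endpoints as unit vectors p₁, p₂ with components (cos φ cos λ, cos φ sin λ, sin φ).
The central angle between the endpoints is δ = arccos(p₁·p₂) ≈ 1.175 rad (67.3°). The total great-circle distance is δ·R ≈ 1.175 × 3440 ≈ 4043 nmi, so the target fraction is f = 700/4043 ≈ 0.173.
Interpolate at f ≈ 0.173 with slerp weights a = sin((1−f)δ)/sin δ ≈ 0.895, b = sin(fδ)/sin δ ≈ 0.219.
p = a·p₁ + b·p₂ ≈ (-0.070, -0.713, 0.698); φ = arcsin(p_z) ≈ 44.26°, λ = atan2(p_y, p_x) ≈ -95.61°.

≈ 44.3°N, 95.6°W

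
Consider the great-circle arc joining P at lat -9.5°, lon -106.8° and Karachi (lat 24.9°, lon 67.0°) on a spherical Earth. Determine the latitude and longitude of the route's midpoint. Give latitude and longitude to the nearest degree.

≈ lat 63°, lon -58°

Convert each endpoint to a unit vector on the sphere (x = cos φ cos λ, y = cos φ sin λ, z = sin φ).
The central angle between the endpoints is δ = arccos(p₁·p₂) ≈ 2.854 rad (163.5°).
Interpolate at f = 1/2 with slerp weights a = sin((1−f)δ)/sin δ ≈ 3.486, b = sin(fδ)/sin δ ≈ 3.486.
p = a·p₁ + b·p₂ ≈ (0.242, -0.381, 0.892); φ = arcsin(p_z) ≈ 63.18°, λ = atan2(p_y, p_x) ≈ -57.60°.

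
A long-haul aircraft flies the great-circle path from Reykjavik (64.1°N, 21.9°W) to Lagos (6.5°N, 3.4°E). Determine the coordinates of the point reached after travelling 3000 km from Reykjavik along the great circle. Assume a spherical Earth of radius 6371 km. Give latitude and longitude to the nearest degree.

≈ 39°N, 5°W

From cos δ = sin φ₁ sin φ₂ + cos φ₁ cos φ₂ cos Δλ, the central angle is δ ≈ 1.054 rad (60.4°). The total great-circle distance is δ·R ≈ 1.054 × 6371 ≈ 6714 km, so the target fraction is f = 3000/6714 ≈ 0.447.
Interpolate at f ≈ 0.447 with slerp weights a = sin((1−f)δ)/sin δ ≈ 0.633, b = sin(fδ)/sin δ ≈ 0.522.
p = a·p₁ + b·p₂ ≈ (0.774, -0.072, 0.629); φ = arcsin(p_z) ≈ 38.96°, λ = atan2(p_y, p_x) ≈ -5.34°.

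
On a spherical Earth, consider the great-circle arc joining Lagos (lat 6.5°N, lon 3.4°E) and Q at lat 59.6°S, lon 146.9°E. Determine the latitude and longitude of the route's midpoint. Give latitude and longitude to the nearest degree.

≈ lat 49°S, lon 31°E

From cos δ = sin φ₁ sin φ₂ + cos φ₁ cos φ₂ cos Δλ, the central angle is δ ≈ 2.096 rad (120.1°).
Interpolate at f = 1/2 with slerp weights a = sin((1−f)δ)/sin δ ≈ 1.002, b = sin(fδ)/sin δ ≈ 1.002.
p = a·p₁ + b·p₂ ≈ (0.569, 0.336, -0.751); φ = arcsin(p_z) ≈ -48.65°, λ = atan2(p_y, p_x) ≈ 30.56°.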